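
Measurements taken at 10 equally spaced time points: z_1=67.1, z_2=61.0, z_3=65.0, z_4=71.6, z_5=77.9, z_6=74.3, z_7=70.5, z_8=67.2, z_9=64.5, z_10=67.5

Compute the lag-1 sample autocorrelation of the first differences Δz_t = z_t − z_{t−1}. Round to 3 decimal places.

First differences Δz: -6.1, 4.0, 6.6, 6.3, -3.6, -3.8, -3.3, -2.7, 3.0
Mean of differences = 0.0444
Numerator Σ(Δz_t−Δz̄)(Δz_{t+1}−Δz̄) = 47.7725
Denominator Σ(Δz_t−Δz̄)² = 191.0222
r_1(Δz) = 47.7725 / 191.0222 = 0.250

0.250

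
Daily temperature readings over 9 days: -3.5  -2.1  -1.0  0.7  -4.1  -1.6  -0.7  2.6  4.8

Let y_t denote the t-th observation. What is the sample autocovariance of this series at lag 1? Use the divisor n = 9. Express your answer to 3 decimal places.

2.283

Mean ȳ = (-3.5 − 2.1 − 1.0 + 0.7 − 4.1 − 1.6 − 0.7 + 2.6 + 4.8)/9 = -0.5444
Σ_{t=1}^{8}(y_t−ȳ)(y_{t+1}−ȳ) = 20.5480
γ_1 = 20.5480 / 9 = 2.283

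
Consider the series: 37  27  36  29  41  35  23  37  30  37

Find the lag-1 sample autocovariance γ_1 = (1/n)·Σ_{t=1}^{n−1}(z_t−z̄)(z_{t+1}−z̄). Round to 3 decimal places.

Mean z̄ = (37 + 27 + 36 + 29 + 41 + 35 + 23 + 37 + 30 + 37)/10 = 33.2000
Σ_{t=1}^{9}(z_t−z̄)(z_{t+1}−z̄) = -152.8400
γ_1 = -152.8400 / 10 = -15.284

-15.284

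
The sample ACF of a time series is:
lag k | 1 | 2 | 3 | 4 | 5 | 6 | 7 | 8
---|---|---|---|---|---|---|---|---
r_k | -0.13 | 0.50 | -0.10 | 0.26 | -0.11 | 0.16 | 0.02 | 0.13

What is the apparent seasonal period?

2

The largest autocorrelation is r_2 = 0.50, with weaker echoes at lags 4 (0.26) and 6 (0.16); the remaining lags stay at or below 0.13.
The dominant spike at lag 2 indicates a seasonal period of 2.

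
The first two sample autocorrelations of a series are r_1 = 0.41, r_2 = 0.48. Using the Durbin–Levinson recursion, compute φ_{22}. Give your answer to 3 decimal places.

φ_{22} = (r_2 − r_1²) / (1 − r_1²)
r_1² = (0.41)² = 0.1681
Numerator = 0.48 − 0.1681 = 0.3119; denominator = 1 − 0.1681 = 0.8319
φ_{22} = 0.3119 / 0.8319 = 0.375

0.375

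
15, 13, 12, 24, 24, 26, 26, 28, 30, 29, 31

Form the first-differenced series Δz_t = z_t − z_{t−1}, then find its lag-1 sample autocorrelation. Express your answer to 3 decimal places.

First differences Δz: -2, -1, 12, 0, 2, 0, 2, 2, -1, 2
Mean of differences = 1.6000
Numerator Σ(Δz_t−Δz̄)(Δz_{t+1}−Δz̄) = -38.1600
Denominator Σ(Δz_t−Δz̄)² = 140.4000
r_1(Δz) = -38.1600 / 140.4000 = -0.272

-0.272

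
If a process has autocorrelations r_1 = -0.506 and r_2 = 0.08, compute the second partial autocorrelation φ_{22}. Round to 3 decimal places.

-0.237

φ_{22} = (r_2 − r_1²) / (1 − r_1²)
r_1² = (-0.506)² = 0.256036
Numerator = 0.08 − 0.2560 = -0.1760; denominator = 1 − 0.2560 = 0.7440
φ_{22} = -0.1760 / 0.7440 = -0.237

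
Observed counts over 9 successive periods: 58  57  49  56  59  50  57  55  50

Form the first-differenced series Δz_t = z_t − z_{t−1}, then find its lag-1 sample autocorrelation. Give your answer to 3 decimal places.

First differences Δz: -1, -8, 7, 3, -9, 7, -2, -5
Mean of differences = -1.0000
Numerator Σ(Δz_t−Δz̄)(Δz_{t+1}−Δz̄) = -124.0000
Denominator Σ(Δz_t−Δz̄)² = 274.0000
r_1(Δz) = -124.0000 / 274.0000 = -0.453

-0.453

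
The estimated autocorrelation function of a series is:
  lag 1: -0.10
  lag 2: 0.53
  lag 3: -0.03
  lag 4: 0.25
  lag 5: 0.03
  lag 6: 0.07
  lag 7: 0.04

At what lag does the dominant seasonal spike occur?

The largest autocorrelation is r_2 = 0.53, with a weaker echo at lag 4 (0.25); the remaining lags stay at or below 0.07.
The dominant spike at lag 2 indicates a seasonal period of 2.

2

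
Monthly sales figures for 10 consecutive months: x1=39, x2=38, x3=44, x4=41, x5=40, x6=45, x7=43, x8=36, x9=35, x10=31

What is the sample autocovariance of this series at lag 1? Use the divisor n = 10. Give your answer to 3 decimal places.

6.696

Mean x̄ = (39 + 38 + 44 + 41 + 40 + 45 + 43 + 36 + 35 + 31)/10 = 39.2000
Σ_{t=1}^{9}(x_t−x̄)(x_{t+1}−x̄) = 66.9600
γ_1 = 66.9600 / 10 = 6.696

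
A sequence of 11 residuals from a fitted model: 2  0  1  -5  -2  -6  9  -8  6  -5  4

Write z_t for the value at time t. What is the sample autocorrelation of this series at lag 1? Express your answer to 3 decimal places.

Mean z̄ = (2 + 0 + 1 − 5 − 2 − 6 + 9 − 8 + 6 − 5 + 4)/11 = -0.3636
Numerator Σ_{t=1}^{10}(z_t−z̄)(z_{t+1}−z̄) = -210.7686
Denominator Σ(z_t−z̄)² = 290.5455
r_1 = -210.7686 / 290.5455 = -0.725

-0.725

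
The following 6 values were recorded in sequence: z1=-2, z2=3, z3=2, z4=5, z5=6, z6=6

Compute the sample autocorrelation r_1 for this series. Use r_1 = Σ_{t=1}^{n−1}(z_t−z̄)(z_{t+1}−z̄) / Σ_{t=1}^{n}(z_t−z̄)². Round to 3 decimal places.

Mean z̄ = (-2 + 3 + 2 + 5 + 6 + 6)/6 = 3.3333
Numerator Σ_{t=1}^{5}(z_t−z̄)(z_{t+1}−z̄) = 11.5556
Denominator Σ(z_t−z̄)² = 47.3333
r_1 = 11.5556 / 47.3333 = 0.244

0.244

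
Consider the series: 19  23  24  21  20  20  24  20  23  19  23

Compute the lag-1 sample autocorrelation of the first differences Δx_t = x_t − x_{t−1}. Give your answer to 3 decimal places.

First differences Δx: 4, 1, -3, -1, 0, 4, -4, 3, -4, 4
Mean of differences = 0.4000
Numerator Σ(Δx_t−Δx̄)(Δx_{t+1}−Δx̄) = -50.5600
Denominator Σ(Δx_t−Δx̄)² = 98.4000
r_1(Δx) = -50.5600 / 98.4000 = -0.514

-0.514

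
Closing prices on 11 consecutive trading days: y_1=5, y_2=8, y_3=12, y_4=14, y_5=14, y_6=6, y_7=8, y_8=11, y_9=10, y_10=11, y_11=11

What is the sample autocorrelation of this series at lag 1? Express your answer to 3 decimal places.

0.239

Mean ȳ = (5 + 8 + 12 + 14 + 14 + 6 + 8 + 11 + 10 + 11 + 11)/11 = 10.0000
Numerator Σ_{t=1}^{10}(y_t−ȳ)(y_{t+1}−ȳ) = 21.0000
Denominator Σ(y_t−ȳ)² = 88.0000
r_1 = 21.0000 / 88.0000 = 0.239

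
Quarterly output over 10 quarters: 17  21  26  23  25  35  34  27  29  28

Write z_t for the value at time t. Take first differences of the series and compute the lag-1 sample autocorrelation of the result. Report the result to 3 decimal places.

-0.058

First differences Δz: 4, 5, -3, 2, 10, -1, -7, 2, -1
Mean of differences = 1.2222
Numerator Σ(Δz_t−Δz̄)(Δz_{t+1}−Δz̄) = -11.2716
Denominator Σ(Δz_t−Δz̄)² = 195.5556
r_1(Δz) = -11.2716 / 195.5556 = -0.058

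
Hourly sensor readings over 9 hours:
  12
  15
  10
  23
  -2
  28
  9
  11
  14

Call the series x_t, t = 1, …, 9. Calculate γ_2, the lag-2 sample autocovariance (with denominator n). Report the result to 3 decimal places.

Mean x̄ = (12 + 15 + 10 + 23 − 2 + 28 + 9 + 11 + 14)/9 = 13.3333
Σ_{t=1}^{7}(x_t−x̄)(x_{t+2}−x̄) = 242.7778
γ_2 = 242.7778 / 9 = 26.975

26.975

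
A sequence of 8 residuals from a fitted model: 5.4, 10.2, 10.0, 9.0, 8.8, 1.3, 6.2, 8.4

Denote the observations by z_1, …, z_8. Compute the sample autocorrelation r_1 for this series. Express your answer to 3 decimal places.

0.090

Mean z̄ = (5.4 + 10.2 + 10.0 + 9.0 + 8.8 + 1.3 + 6.2 + 8.4)/8 = 7.4125
Numerator Σ_{t=1}^{7}(z_t−z̄)(z_{t+1}−z̄) = 5.6461
Denominator Σ(z_t−z̄)² = 62.7688
r_1 = 5.6461 / 62.7688 = 0.090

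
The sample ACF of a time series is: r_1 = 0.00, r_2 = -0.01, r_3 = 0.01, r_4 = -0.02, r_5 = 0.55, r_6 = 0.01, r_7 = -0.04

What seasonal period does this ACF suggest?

The largest autocorrelation is r_5 = 0.55; the remaining lags stay at or below 0.01.
The dominant spike at lag 5 indicates a seasonal period of 5.

5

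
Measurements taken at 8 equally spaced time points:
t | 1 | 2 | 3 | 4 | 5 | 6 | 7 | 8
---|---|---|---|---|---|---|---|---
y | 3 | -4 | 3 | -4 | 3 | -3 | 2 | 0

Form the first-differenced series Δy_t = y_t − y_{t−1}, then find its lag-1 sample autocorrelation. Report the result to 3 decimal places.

-0.873

First differences Δy: -7, 7, -7, 7, -6, 5, -2
Mean of differences = -0.4286
Numerator Σ(Δy_t−Δȳ)(Δy_{t+1}−Δȳ) = -226.6122
Denominator Σ(Δy_t−Δȳ)² = 259.7143
r_1(Δy) = -226.6122 / 259.7143 = -0.873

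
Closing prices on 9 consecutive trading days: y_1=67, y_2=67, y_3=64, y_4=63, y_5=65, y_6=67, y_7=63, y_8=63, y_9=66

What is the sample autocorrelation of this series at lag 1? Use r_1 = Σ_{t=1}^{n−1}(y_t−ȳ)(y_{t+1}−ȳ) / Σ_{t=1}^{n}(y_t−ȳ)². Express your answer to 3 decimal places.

0.077

Mean ȳ = (67 + 67 + 64 + 63 + 65 + 67 + 63 + 63 + 66)/9 = 65.0000
Numerator Σ_{t=1}^{8}(y_t−ȳ)(y_{t+1}−ȳ) = 2.0000
Denominator Σ(y_t−ȳ)² = 26.0000
r_1 = 2.0000 / 26.0000 = 0.077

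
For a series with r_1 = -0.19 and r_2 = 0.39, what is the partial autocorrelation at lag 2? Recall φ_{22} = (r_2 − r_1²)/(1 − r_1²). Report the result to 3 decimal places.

0.367

φ_{22} = (r_2 − r_1²) / (1 − r_1²)
r_1² = (-0.19)² = 0.0361
Numerator = 0.39 − 0.0361 = 0.3539; denominator = 1 − 0.0361 = 0.9639
φ_{22} = 0.3539 / 0.9639 = 0.367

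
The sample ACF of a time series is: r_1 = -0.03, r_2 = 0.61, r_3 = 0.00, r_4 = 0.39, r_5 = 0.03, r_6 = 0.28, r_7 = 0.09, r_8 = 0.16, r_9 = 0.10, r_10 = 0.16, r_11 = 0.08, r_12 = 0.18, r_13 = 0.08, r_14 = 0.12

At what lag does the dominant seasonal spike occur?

2

The largest autocorrelation is r_2 = 0.61, with weaker echoes at lags 4 (0.39), 6 (0.28), 8 (0.16), 10 (0.16) and 12 (0.18); the remaining lags stay at or below 0.12.
The dominant spike at lag 2 indicates a seasonal period of 2.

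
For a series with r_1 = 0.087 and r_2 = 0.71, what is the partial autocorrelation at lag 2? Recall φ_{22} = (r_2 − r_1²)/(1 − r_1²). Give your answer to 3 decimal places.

φ_{22} = (r_2 − r_1²) / (1 − r_1²)
r_1² = (0.087)² = 0.007569
Numerator = 0.71 − 0.0076 = 0.7024; denominator = 1 − 0.0076 = 0.9924
φ_{22} = 0.7024 / 0.9924 = 0.708

0.708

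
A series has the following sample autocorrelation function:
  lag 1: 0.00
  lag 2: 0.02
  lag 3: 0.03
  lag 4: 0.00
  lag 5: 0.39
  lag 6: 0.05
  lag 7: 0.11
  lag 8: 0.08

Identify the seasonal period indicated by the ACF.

5

The largest autocorrelation is r_5 = 0.39; the remaining lags stay at or below 0.11.
The dominant spike at lag 5 indicates a seasonal period of 5.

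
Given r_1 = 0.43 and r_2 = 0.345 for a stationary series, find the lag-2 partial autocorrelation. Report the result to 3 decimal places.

φ_{22} = (r_2 − r_1²) / (1 − r_1²)
r_1² = (0.43)² = 0.1849
Numerator = 0.345 − 0.1849 = 0.1601; denominator = 1 − 0.1849 = 0.8151
φ_{22} = 0.1601 / 0.8151 = 0.196

0.196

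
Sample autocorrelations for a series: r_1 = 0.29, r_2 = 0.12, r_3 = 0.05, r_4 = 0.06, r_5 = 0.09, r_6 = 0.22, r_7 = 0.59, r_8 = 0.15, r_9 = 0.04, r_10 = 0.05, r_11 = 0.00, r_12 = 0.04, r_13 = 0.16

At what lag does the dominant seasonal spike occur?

The largest autocorrelation is r_7 = 0.59; the remaining lags stay at or below 0.29. The elevated value at lag 1 (0.29), dropping to 0.12 at lag 2, reflects decaying short-term dependence rather than seasonality.
The dominant spike at lag 7 indicates a seasonal period of 7.

7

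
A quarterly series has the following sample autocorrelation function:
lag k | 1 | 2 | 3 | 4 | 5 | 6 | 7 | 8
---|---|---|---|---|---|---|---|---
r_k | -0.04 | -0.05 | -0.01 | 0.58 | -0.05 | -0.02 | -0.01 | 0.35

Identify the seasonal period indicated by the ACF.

4

The largest autocorrelation is r_4 = 0.58, with a weaker echo at lag 8 (0.35); the remaining lags stay at or below -0.01.
The dominant spike at lag 4 indicates a seasonal period of 4.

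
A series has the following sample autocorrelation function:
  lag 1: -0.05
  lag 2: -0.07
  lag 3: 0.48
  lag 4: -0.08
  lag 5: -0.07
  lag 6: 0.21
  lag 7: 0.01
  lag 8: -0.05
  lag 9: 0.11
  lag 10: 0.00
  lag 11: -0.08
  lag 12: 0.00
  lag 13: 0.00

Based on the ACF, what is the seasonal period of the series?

3

The largest autocorrelation is r_3 = 0.48, with a weaker echo at lag 6 (0.21); the remaining lags stay at or below 0.11.
The dominant spike at lag 3 indicates a seasonal period of 3.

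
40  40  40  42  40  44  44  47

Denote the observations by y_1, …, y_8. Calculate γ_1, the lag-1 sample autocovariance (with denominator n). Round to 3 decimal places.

2.279

Mean ȳ = (40 + 40 + 40 + 42 + 40 + 44 + 44 + 47)/8 = 42.1250
Σ_{t=1}^{7}(y_t−ȳ)(y_{t+1}−ȳ) = 18.2344
γ_1 = 18.2344 / 8 = 2.279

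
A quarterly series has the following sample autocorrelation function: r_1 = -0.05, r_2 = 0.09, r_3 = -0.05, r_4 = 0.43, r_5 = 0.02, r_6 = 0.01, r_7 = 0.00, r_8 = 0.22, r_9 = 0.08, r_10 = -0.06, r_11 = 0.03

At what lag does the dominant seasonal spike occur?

4

The largest autocorrelation is r_4 = 0.43, with a weaker echo at lag 8 (0.22); the remaining lags stay at or below 0.09.
The dominant spike at lag 4 indicates a seasonal period of 4.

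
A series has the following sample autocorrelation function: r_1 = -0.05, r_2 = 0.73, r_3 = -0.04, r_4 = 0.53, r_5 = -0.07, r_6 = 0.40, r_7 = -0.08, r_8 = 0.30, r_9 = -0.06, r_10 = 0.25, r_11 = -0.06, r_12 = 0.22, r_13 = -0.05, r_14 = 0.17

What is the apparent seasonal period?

The largest autocorrelation is r_2 = 0.73, with weaker echoes at lags 4 (0.53), 6 (0.40), 8 (0.30), 10 (0.25), 12 (0.22) and 14 (0.17); the remaining lags stay at or below -0.04.
The dominant spike at lag 2 indicates a seasonal period of 2.

2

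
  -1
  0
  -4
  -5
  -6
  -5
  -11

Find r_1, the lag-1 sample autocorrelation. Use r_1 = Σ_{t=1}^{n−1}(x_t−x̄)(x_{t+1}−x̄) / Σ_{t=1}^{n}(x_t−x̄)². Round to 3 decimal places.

0.292

Mean x̄ = (-1 + 0 − 4 − 5 − 6 − 5 − 11)/7 = -4.5714
Deviations from mean: 3.5714, 4.5714, 0.5714, -0.4286, -1.4286, -0.4286, -6.4286
Numerator Σ_{t=1}^{6}(x_t−x̄)(x_{t+1}−x̄) = 22.6735
Denominator Σ(x_t−x̄)² = 77.7143
r_1 = 22.6735 / 77.7143 = 0.292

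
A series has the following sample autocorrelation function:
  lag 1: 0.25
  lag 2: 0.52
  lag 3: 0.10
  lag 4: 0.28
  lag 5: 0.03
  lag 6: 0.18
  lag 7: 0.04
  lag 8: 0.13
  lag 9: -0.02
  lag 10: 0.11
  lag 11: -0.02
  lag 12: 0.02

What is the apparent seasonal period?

2

The largest autocorrelation is r_2 = 0.52, with a weaker echo at lag 4 (0.28); the remaining lags stay at or below 0.25.
The dominant spike at lag 2 indicates a seasonal period of 2.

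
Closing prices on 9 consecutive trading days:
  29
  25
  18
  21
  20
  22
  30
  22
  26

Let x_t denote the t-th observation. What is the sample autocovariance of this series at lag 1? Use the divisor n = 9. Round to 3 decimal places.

Mean x̄ = (29 + 25 + 18 + 21 + 20 + 22 + 30 + 22 + 26)/9 = 23.6667
Σ_{t=1}^{8}(x_t−x̄)(x_{t+1}−x̄) = 5.5556
γ_1 = 5.5556 / 9 = 0.617

0.617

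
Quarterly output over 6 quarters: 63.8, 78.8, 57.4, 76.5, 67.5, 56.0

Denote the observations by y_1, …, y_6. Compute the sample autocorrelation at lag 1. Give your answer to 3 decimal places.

Mean ȳ = (63.8 + 78.8 + 57.4 + 76.5 + 67.5 + 56.0)/6 = 66.6667
Numerator Σ_{t=1}^{5}(y_t−ȳ)(y_{t+1}−ȳ) = -239.0344
Denominator Σ(y_t−ȳ)² = 452.4733
r_1 = -239.0344 / 452.4733 = -0.528

-0.528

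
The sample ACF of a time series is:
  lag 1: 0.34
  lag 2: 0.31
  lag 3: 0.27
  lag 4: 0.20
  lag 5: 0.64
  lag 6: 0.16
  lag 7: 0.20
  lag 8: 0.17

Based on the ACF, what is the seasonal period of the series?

5

The largest autocorrelation is r_5 = 0.64; the remaining lags stay at or below 0.34. The elevated value at lag 1 (0.34), dropping to 0.31 at lag 2, reflects decaying short-term dependence rather than seasonality.
The dominant spike at lag 5 indicates a seasonal period of 5.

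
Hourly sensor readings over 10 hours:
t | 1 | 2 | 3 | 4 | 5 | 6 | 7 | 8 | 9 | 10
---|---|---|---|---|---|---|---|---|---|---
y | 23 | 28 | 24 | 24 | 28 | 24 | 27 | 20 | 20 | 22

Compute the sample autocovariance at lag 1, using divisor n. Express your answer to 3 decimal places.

0.800

Mean ȳ = (23 + 28 + 24 + 24 + 28 + 24 + 27 + 20 + 20 + 22)/10 = 24.0000
Σ_{t=1}^{9}(y_t−ȳ)(y_{t+1}−ȳ) = 8.0000
γ_1 = 8.0000 / 10 = 0.800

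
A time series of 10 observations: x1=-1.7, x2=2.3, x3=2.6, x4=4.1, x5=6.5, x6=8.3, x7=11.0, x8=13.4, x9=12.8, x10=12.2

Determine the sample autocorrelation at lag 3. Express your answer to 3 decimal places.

0.143

Mean x̄ = (-1.7 + 2.3 + 2.6 + 4.1 + 6.5 + 8.3 + 11.0 + 13.4 + 12.8 + 12.2)/10 = 7.1500
Σ(x_t−x̄)(x_{t+3}−x̄) = (26.9925) + (3.1525) + (-5.2325) + (-11.7425) + (-4.0625) + (6.4975) + (19.4425) = 35.0475
Denominator Σ(x_t−x̄)² = 244.9050
r_3 = 35.0475 / 244.9050 = 0.143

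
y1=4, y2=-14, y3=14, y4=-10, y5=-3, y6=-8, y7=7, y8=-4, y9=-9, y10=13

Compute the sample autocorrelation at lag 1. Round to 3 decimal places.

Mean ȳ = (4 − 14 + 14 − 10 − 3 − 8 + 7 − 4 − 9 + 13)/10 = -1.0000
Numerator Σ_{t=1}^{9}(y_t−ȳ)(y_{t+1}−ȳ) = -531.0000
Denominator Σ(y_t−ȳ)² = 886.0000
r_1 = -531.0000 / 886.0000 = -0.599

-0.599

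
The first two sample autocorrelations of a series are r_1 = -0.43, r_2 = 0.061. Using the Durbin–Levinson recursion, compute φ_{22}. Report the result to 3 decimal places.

-0.152

φ_{22} = (r_2 − r_1²) / (1 − r_1²)
r_1² = (-0.43)² = 0.1849
Numerator = 0.061 − 0.1849 = -0.1239; denominator = 1 − 0.1849 = 0.8151
φ_{22} = -0.1239 / 0.8151 = -0.152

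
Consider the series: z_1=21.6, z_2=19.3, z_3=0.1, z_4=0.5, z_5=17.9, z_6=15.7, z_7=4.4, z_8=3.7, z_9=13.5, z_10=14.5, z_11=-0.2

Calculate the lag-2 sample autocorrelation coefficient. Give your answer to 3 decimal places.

Mean z̄ = (21.6 + 19.3 + 0.1 + 0.5 + 17.9 + 15.7 + 4.4 + 3.7 + 13.5 + 14.5 − 0.2)/11 = 10.0909
Numerator Σ_{t=1}^{9}(z_t−z̄)(z_{t+2}−z̄) = -498.0756
Denominator Σ(z_t−z̄)² = 711.7091
r_2 = -498.0756 / 711.7091 = -0.700

-0.700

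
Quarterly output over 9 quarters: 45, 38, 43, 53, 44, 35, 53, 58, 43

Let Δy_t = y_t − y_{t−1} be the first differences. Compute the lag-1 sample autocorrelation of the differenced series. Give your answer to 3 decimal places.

First differences Δy: -7, 5, 10, -9, -9, 18, 5, -15
Mean of differences = -0.2500
Numerator Σ(Δy_t−Δȳ)(Δy_{t+1}−Δȳ) = -136.0625
Denominator Σ(Δy_t−Δȳ)² = 909.5000
r_1(Δy) = -136.0625 / 909.5000 = -0.150

-0.150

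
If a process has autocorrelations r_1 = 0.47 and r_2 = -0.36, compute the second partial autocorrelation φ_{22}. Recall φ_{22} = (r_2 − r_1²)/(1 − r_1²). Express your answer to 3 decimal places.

-0.746

φ_{22} = (r_2 − r_1²) / (1 − r_1²)
r_1² = (0.47)² = 0.2209
Numerator = -0.36 − 0.2209 = -0.5809; denominator = 1 − 0.2209 = 0.7791
φ_{22} = -0.5809 / 0.7791 = -0.746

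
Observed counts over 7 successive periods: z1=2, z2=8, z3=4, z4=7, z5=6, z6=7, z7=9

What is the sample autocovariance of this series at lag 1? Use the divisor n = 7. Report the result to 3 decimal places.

-1.615

Mean z̄ = (2 + 8 + 4 + 7 + 6 + 7 + 9)/7 = 6.1429
Deviations: -4.1429, 1.8571, -2.1429, 0.8571, -0.1429, 0.8571, 2.8571
Σ_{t=1}^{6}(z_t−z̄)(z_{t+1}−z̄) = -11.3061
γ_1 = -11.3061 / 7 = -1.615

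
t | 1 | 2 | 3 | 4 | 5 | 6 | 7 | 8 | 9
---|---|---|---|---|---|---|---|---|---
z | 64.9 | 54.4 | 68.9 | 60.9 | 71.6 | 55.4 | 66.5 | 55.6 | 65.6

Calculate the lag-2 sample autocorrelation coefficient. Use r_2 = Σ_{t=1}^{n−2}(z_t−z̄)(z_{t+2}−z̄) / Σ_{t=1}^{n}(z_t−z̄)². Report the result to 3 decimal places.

Mean z̄ = (64.9 + 54.4 + 68.9 + 60.9 + 71.6 + 55.4 + 66.5 + 55.6 + 65.6)/9 = 62.6444
Σ(z_t−z̄)(z_{t+2}−z̄) = (14.1098) + (14.3820) + (56.0220) + (12.6375) + (34.5286) + (51.0331) + (11.3953) = 194.1083
Denominator Σ(z_t−z̄)² = 321.1422
r_2 = 194.1083 / 321.1422 = 0.604

0.604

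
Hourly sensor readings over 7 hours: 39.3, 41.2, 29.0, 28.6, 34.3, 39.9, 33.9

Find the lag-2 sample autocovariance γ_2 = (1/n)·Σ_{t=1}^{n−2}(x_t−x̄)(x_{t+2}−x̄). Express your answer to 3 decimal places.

-12.812

Mean x̄ = (39.3 + 41.2 + 29.0 + 28.6 + 34.3 + 39.9 + 33.9)/7 = 35.1714
Σ_{t=1}^{5}(x_t−x̄)(x_{t+2}−x̄) = -89.6831
γ_2 = -89.6831 / 7 = -12.812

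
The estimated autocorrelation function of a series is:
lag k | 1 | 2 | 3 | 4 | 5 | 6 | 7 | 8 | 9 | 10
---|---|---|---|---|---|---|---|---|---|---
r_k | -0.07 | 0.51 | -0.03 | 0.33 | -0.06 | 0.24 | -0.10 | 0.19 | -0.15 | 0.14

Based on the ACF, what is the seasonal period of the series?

2

The largest autocorrelation is r_2 = 0.51, with weaker echoes at lags 4 (0.33), 6 (0.24) and 8 (0.19); the remaining lags stay at or below 0.14.
The dominant spike at lag 2 indicates a seasonal period of 2.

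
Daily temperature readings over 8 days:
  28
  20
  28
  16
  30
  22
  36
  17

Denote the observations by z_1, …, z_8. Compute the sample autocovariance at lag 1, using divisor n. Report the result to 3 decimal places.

-29.674

Mean z̄ = (28 + 20 + 28 + 16 + 30 + 22 + 36 + 17)/8 = 24.6250
Deviations: 3.3750, -4.6250, 3.3750, -8.6250, 5.3750, -2.6250, 11.3750, -7.6250
Σ_{t=1}^{7}(z_t−z̄)(z_{t+1}−z̄) = -237.3906
γ_1 = -237.3906 / 8 = -29.674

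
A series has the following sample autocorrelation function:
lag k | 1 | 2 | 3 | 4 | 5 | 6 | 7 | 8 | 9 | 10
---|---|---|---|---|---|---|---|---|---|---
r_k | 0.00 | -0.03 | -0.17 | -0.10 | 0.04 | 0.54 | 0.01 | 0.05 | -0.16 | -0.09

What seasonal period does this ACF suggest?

6

The largest autocorrelation is r_6 = 0.54; the remaining lags stay at or below 0.05.
The dominant spike at lag 6 indicates a seasonal period of 6.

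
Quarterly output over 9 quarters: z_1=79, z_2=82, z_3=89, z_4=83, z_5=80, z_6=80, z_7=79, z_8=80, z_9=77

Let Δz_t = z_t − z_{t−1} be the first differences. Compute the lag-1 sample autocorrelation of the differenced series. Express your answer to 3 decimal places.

First differences Δz: 3, 7, -6, -3, 0, -1, 1, -3
Mean of differences = -0.2500
Numerator Σ(Δz_t−Δz̄)(Δz_{t+1}−Δz̄) = -7.5625
Denominator Σ(Δz_t−Δz̄)² = 113.5000
r_1(Δz) = -7.5625 / 113.5000 = -0.067

-0.067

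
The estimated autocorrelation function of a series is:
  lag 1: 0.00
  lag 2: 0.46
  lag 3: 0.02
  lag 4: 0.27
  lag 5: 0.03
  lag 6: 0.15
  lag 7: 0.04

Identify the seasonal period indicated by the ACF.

2

The largest autocorrelation is r_2 = 0.46, with weaker echoes at lags 4 (0.27) and 6 (0.15); the remaining lags stay at or below 0.04.
The dominant spike at lag 2 indicates a seasonal period of 2.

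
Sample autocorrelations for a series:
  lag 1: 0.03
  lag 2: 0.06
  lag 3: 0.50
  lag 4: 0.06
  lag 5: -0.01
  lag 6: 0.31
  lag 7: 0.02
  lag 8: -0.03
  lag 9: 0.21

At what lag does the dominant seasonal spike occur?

The largest autocorrelation is r_3 = 0.50, with weaker echoes at lags 6 (0.31) and 9 (0.21); the remaining lags stay at or below 0.06.
The dominant spike at lag 3 indicates a seasonal period of 3.

3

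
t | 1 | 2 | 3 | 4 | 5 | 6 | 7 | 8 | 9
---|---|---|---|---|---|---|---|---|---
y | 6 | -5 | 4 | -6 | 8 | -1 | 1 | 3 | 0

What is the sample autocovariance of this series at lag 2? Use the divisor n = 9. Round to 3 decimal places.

9.763

Mean ȳ = (6 − 5 + 4 − 6 + 8 − 1 + 1 + 3 + 0)/9 = 1.1111
Σ_{t=1}^{7}(y_t−ȳ)(y_{t+2}−ȳ) = 87.8642
γ_2 = 87.8642 / 9 = 9.763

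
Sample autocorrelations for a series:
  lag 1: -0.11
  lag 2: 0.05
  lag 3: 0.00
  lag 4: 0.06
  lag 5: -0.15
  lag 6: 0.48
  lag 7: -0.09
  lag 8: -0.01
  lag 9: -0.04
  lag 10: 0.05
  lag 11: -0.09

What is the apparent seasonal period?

6

The largest autocorrelation is r_6 = 0.48; the remaining lags stay at or below 0.06.
The dominant spike at lag 6 indicates a seasonal period of 6.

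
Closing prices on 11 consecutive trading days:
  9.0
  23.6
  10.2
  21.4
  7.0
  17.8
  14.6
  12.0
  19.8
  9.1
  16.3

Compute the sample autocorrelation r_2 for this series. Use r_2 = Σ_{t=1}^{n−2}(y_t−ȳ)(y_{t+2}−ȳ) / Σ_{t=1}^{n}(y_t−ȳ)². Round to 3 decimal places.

0.498

Mean ȳ = (9.0 + 23.6 + 10.2 + 21.4 + 7.0 + 17.8 + 14.6 + 12.0 + 19.8 + 9.1 + 16.3)/11 = 14.6182
Numerator Σ_{t=1}^{9}(y_t−ȳ)(y_{t+2}−ȳ) = 155.8484
Denominator Σ(y_t−ȳ)² = 312.8964
r_2 = 155.8484 / 312.8964 = 0.498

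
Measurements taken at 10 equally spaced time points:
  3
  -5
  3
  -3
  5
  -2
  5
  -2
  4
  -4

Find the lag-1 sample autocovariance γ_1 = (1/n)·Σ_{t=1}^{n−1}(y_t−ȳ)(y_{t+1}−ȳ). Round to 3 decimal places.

-11.016

Mean ȳ = (3 − 5 + 3 − 3 + 5 − 2 + 5 − 2 + 4 − 4)/10 = 0.4000
Σ_{t=1}^{9}(y_t−ȳ)(y_{t+1}−ȳ) = -110.1600
γ_1 = -110.1600 / 10 = -11.016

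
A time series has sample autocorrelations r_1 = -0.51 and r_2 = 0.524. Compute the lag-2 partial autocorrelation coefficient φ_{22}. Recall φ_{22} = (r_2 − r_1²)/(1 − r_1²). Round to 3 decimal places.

φ_{22} = (r_2 − r_1²) / (1 − r_1²)
r_1² = (-0.51)² = 0.2601
Numerator = 0.524 − 0.2601 = 0.2639; denominator = 1 − 0.2601 = 0.7399
φ_{22} = 0.2639 / 0.7399 = 0.357

0.357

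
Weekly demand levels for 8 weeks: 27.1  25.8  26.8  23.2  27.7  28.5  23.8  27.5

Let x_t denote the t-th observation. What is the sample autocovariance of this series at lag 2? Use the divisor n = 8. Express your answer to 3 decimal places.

Mean x̄ = (27.1 + 25.8 + 26.8 + 23.2 + 27.7 + 28.5 + 23.8 + 27.5)/8 = 26.3000
Deviations: 0.8000, -0.5000, 0.5000, -3.1000, 1.4000, 2.2000, -2.5000, 1.2000
Σ_{t=1}^{6}(x_t−x̄)(x_{t+2}−x̄) = -5.0300
γ_2 = -5.0300 / 8 = -0.629

-0.629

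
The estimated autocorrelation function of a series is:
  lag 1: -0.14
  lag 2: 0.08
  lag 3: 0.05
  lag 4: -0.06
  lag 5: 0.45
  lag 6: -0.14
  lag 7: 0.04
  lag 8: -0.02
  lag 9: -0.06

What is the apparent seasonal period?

The largest autocorrelation is r_5 = 0.45; the remaining lags stay at or below 0.08.
The dominant spike at lag 5 indicates a seasonal period of 5.

5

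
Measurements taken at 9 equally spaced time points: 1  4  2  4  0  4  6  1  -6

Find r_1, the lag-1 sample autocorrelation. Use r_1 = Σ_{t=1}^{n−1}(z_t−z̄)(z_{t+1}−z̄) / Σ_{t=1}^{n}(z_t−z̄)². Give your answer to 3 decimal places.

Mean z̄ = (1 + 4 + 2 + 4 + 0 + 4 + 6 + 1 − 6)/9 = 1.7778
Numerator Σ_{t=1}^{8}(z_t−z̄)(z_{t+1}−z̄) = 3.5062
Denominator Σ(z_t−z̄)² = 97.5556
r_1 = 3.5062 / 97.5556 = 0.036

0.036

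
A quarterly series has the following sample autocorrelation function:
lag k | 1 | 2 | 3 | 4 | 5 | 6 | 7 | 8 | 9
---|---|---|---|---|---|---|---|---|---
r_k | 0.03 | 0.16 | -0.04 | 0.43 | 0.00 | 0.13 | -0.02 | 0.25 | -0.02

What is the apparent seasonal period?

The largest autocorrelation is r_4 = 0.43, with a weaker echo at lag 8 (0.25); the remaining lags stay at or below 0.16.
The dominant spike at lag 4 indicates a seasonal period of 4.

4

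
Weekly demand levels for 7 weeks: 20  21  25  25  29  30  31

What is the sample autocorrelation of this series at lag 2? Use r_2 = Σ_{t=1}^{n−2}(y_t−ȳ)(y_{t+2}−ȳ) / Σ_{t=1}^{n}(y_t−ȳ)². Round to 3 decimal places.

Mean ȳ = (20 + 21 + 25 + 25 + 29 + 30 + 31)/7 = 25.8571
Deviations from mean: -5.8571, -4.8571, -0.8571, -0.8571, 3.1429, 4.1429, 5.1429
Σ(y_t−ȳ)(y_{t+2}−ȳ) = (5.0204) + (4.1633) + (-2.6939) + (-3.5510) + (16.1633) = 19.1020
Denominator Σ(y_t−ȳ)² = 112.8571
r_2 = 19.1020 / 112.8571 = 0.169

0.169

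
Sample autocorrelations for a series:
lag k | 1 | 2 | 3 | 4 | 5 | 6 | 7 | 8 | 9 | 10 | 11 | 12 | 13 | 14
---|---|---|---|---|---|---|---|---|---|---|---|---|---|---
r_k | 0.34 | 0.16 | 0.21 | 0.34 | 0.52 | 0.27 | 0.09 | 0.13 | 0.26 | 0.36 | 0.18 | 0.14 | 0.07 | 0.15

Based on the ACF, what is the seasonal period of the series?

5

The largest autocorrelation is r_5 = 0.52, with a weaker echo at lag 10 (0.36); the remaining lags stay at or below 0.34. The elevated value at lag 1 (0.34), dropping to 0.16 at lag 2, reflects decaying short-term dependence rather than seasonality.
The dominant spike at lag 5 indicates a seasonal period of 5.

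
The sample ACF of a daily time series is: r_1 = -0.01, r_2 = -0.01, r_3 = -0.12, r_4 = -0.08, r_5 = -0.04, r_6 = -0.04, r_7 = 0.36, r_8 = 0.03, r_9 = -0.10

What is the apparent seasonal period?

7

The largest autocorrelation is r_7 = 0.36; the remaining lags stay at or below 0.03.
The dominant spike at lag 7 indicates a seasonal period of 7.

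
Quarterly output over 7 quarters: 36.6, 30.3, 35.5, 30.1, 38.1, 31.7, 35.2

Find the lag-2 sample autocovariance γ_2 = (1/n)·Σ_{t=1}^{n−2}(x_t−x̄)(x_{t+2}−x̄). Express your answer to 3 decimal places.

Mean x̄ = (36.6 + 30.3 + 35.5 + 30.1 + 38.1 + 31.7 + 35.2)/7 = 33.9286
Deviations: 2.6714, -3.6286, 1.5714, -3.8286, 4.1714, -2.2286, 1.2714
Σ_{t=1}^{5}(x_t−x̄)(x_{t+2}−x̄) = 38.4812
γ_2 = 38.4812 / 7 = 5.497

5.497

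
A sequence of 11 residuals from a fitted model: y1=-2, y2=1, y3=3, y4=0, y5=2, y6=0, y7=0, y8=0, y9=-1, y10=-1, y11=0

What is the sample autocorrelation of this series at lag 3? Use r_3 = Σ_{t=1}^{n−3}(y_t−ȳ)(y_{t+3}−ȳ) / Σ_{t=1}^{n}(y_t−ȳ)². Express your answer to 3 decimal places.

Mean ȳ = (-2 + 1 + 3 + 0 + 2 + 0 + 0 + 0 − 1 − 1 + 0)/11 = 0.1818
Numerator Σ_{t=1}^{8}(y_t−ȳ)(y_{t+3}−ȳ) = 1.5372
Denominator Σ(y_t−ȳ)² = 19.6364
r_3 = 1.5372 / 19.6364 = 0.078

0.078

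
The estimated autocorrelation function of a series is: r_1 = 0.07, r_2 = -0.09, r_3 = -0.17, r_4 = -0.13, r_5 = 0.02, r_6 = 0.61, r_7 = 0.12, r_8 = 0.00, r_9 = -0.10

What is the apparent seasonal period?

6

The largest autocorrelation is r_6 = 0.61; the remaining lags stay at or below 0.12.
The dominant spike at lag 6 indicates a seasonal period of 6.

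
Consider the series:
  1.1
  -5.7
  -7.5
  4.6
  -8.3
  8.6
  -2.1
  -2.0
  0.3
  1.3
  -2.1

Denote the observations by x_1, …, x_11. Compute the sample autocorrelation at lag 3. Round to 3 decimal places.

Mean x̄ = (1.1 − 5.7 − 7.5 + 4.6 − 8.3 + 8.6 − 2.1 − 2.0 + 0.3 + 1.3 − 2.1)/11 = -1.0727
Numerator Σ_{t=1}^{8}(x_t−x̄)(x_{t+3}−x̄) = -3.7340
Denominator Σ(x_t−x̄)² = 255.9018
r_3 = -3.7340 / 255.9018 = -0.015

-0.015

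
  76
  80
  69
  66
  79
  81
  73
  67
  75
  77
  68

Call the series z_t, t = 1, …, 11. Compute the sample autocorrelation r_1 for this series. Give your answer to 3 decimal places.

-0.016

Mean z̄ = (76 + 80 + 69 + 66 + 79 + 81 + 73 + 67 + 75 + 77 + 68)/11 = 73.7273
Numerator Σ_{t=1}^{10}(z_t−z̄)(z_{t+1}−z̄) = -4.8017
Denominator Σ(z_t−z̄)² = 298.1818
r_1 = -4.8017 / 298.1818 = -0.016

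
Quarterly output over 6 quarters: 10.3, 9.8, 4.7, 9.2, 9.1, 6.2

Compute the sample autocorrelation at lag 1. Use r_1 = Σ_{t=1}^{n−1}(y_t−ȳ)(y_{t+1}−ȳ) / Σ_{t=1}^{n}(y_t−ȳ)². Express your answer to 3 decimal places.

-0.265

Mean ȳ = (10.3 + 9.8 + 4.7 + 9.2 + 9.1 + 6.2)/6 = 8.2167
Deviations from mean: 2.0833, 1.5833, -3.5167, 0.9833, 0.8833, -2.0167
Σ(y_t−ȳ)(y_{t+1}−ȳ) = (3.2986) + (-5.5681) + (-3.4581) + (0.8686) + (-1.7814) = -6.6403
Denominator Σ(y_t−ȳ)² = 25.0283
r_1 = -6.6403 / 25.0283 = -0.265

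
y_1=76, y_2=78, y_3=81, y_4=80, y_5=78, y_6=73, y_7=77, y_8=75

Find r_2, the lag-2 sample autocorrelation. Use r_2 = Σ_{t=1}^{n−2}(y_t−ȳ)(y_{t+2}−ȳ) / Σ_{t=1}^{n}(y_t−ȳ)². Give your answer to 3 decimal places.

-0.045

Mean ȳ = (76 + 78 + 81 + 80 + 78 + 73 + 77 + 75)/8 = 77.2500
Numerator Σ_{t=1}^{6}(y_t−ȳ)(y_{t+2}−ȳ) = -2.1250
Denominator Σ(y_t−ȳ)² = 47.5000
r_2 = -2.1250 / 47.5000 = -0.045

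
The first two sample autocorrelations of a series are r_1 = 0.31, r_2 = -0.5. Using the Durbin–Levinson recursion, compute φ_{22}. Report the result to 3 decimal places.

-0.659

φ_{22} = (r_2 − r_1²) / (1 − r_1²)
r_1² = (0.31)² = 0.0961
Numerator = -0.5 − 0.0961 = -0.5961; denominator = 1 − 0.0961 = 0.9039
φ_{22} = -0.5961 / 0.9039 = -0.659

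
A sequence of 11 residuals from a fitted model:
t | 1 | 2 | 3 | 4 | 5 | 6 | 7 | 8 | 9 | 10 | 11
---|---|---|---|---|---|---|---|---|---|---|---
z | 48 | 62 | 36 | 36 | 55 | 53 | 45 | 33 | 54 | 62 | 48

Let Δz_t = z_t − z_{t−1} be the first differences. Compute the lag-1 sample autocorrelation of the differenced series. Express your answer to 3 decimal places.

First differences Δz: 14, -26, 0, 19, -2, -8, -12, 21, 8, -14
Mean of differences = 0.0000
Numerator Σ(Δz_t−Δz̄)(Δz_{t+1}−Δz̄) = -486.0000
Denominator Σ(Δz_t−Δz̄)² = 2146.0000
r_1(Δz) = -486.0000 / 2146.0000 = -0.226

-0.226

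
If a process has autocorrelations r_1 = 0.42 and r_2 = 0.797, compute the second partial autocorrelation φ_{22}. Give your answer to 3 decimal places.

0.754

φ_{22} = (r_2 − r_1²) / (1 − r_1²)
r_1² = (0.42)² = 0.1764
Numerator = 0.797 − 0.1764 = 0.6206; denominator = 1 − 0.1764 = 0.8236
φ_{22} = 0.6206 / 0.8236 = 0.754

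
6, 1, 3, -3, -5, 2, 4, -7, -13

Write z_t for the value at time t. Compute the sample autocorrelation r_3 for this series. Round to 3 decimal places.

Mean z̄ = (6 + 1 + 3 − 3 − 5 + 2 + 4 − 7 − 13)/9 = -1.3333
Σ(z_t−z̄)(z_{t+3}−z̄) = (-12.2222) + (-8.5556) + (14.4444) + (-8.8889) + (20.7778) + (-38.8889) = -33.3333
Denominator Σ(z_t−z̄)² = 302.0000
r_3 = -33.3333 / 302.0000 = -0.110

-0.110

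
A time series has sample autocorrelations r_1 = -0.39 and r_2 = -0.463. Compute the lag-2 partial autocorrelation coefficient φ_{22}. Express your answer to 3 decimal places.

-0.725

φ_{22} = (r_2 − r_1²) / (1 − r_1²)
r_1² = (-0.39)² = 0.1521
Numerator = -0.463 − 0.1521 = -0.6151; denominator = 1 − 0.1521 = 0.8479
φ_{22} = -0.6151 / 0.8479 = -0.725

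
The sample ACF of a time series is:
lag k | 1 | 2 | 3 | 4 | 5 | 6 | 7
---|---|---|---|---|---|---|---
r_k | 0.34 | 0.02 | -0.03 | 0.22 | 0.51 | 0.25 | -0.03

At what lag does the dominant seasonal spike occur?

5

The largest autocorrelation is r_5 = 0.51; the remaining lags stay at or below 0.34. The elevated value at lag 1 (0.34), dropping to 0.02 at lag 2, reflects decaying short-term dependence rather than seasonality.
The dominant spike at lag 5 indicates a seasonal period of 5.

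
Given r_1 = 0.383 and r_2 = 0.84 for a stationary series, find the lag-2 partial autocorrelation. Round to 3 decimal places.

0.812

φ_{22} = (r_2 − r_1²) / (1 − r_1²)
r_1² = (0.383)² = 0.146689
Numerator = 0.84 − 0.1467 = 0.6933; denominator = 1 − 0.1467 = 0.8533
φ_{22} = 0.6933 / 0.8533 = 0.812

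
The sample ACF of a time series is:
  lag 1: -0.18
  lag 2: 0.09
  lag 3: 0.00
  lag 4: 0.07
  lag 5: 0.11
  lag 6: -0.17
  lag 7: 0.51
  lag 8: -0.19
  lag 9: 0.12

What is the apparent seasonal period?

The largest autocorrelation is r_7 = 0.51; the remaining lags stay at or below 0.12.
The dominant spike at lag 7 indicates a seasonal period of 7.

7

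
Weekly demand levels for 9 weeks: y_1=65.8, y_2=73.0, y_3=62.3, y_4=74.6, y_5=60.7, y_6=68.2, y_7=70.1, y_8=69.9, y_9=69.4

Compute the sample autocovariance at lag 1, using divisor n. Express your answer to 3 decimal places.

Mean ȳ = (65.8 + 73.0 + 62.3 + 74.6 + 60.7 + 68.2 + 70.1 + 69.9 + 69.4)/9 = 68.2222
Σ_{t=1}^{8}(y_t−ȳ)(y_{t+1}−ȳ) = -120.3616
γ_1 = -120.3616 / 9 = -13.374

-13.374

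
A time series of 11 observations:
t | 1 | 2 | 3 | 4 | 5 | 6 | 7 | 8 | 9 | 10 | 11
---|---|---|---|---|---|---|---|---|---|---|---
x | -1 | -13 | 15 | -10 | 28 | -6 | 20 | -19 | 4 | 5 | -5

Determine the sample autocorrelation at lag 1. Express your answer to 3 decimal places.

-0.664

Mean x̄ = (-1 − 13 + 15 − 10 + 28 − 6 + 20 − 19 + 4 + 5 − 5)/11 = 1.6364
Numerator Σ_{t=1}^{10}(x_t−x̄)(x_{t+1}−x̄) = -1402.9504
Denominator Σ(x_t−x̄)² = 2112.5455
r_1 = -1402.9504 / 2112.5455 = -0.664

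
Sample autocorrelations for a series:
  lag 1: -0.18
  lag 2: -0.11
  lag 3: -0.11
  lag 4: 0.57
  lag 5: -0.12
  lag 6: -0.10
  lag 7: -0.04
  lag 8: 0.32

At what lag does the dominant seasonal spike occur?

4

The largest autocorrelation is r_4 = 0.57, with a weaker echo at lag 8 (0.32); the remaining lags stay at or below -0.04.
The dominant spike at lag 4 indicates a seasonal period of 4.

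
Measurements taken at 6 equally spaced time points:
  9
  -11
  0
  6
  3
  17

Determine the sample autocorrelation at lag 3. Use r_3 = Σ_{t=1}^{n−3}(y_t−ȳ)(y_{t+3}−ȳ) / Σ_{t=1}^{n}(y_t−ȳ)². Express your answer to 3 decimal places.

Mean ȳ = (9 − 11 + 0 + 6 + 3 + 17)/6 = 4.0000
Deviations from mean: 5.0000, -15.0000, -4.0000, 2.0000, -1.0000, 13.0000
Numerator Σ_{t=1}^{3}(y_t−ȳ)(y_{t+3}−ȳ) = -27.0000
Denominator Σ(y_t−ȳ)² = 440.0000
r_3 = -27.0000 / 440.0000 = -0.061

-0.061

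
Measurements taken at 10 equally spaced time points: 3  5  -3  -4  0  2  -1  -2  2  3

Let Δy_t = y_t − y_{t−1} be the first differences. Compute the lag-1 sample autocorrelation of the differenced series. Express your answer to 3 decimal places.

First differences Δy: 2, -8, -1, 4, 2, -3, -1, 4, 1
Mean of differences = 0.0000
Numerator Σ(Δy_t−Δȳ)(Δy_{t+1}−Δȳ) = -7.0000
Denominator Σ(Δy_t−Δȳ)² = 116.0000
r_1(Δy) = -7.0000 / 116.0000 = -0.060

-0.060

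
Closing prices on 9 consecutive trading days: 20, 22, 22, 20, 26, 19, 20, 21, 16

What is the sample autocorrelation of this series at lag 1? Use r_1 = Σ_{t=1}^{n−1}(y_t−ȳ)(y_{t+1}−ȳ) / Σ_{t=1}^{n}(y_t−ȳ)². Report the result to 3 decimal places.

Mean ȳ = (20 + 22 + 22 + 20 + 26 + 19 + 20 + 21 + 16)/9 = 20.6667
Numerator Σ_{t=1}^{8}(y_t−ȳ)(y_{t+1}−ȳ) = -13.1111
Denominator Σ(y_t−ȳ)² = 58.0000
r_1 = -13.1111 / 58.0000 = -0.226

-0.226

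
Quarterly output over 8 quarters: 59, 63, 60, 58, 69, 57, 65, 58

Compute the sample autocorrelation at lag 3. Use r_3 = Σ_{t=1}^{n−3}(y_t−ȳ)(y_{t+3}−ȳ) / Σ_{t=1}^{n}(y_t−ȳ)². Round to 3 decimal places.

Mean ȳ = (59 + 63 + 60 + 58 + 69 + 57 + 65 + 58)/8 = 61.1250
Deviations from mean: -2.1250, 1.8750, -1.1250, -3.1250, 7.8750, -4.1250, 3.8750, -3.1250
Σ(y_t−ȳ)(y_{t+3}−ȳ) = (6.6406) + (14.7656) + (4.6406) + (-12.1094) + (-24.6094) = -10.6719
Denominator Σ(y_t−ȳ)² = 122.8750
r_3 = -10.6719 / 122.8750 = -0.087

-0.087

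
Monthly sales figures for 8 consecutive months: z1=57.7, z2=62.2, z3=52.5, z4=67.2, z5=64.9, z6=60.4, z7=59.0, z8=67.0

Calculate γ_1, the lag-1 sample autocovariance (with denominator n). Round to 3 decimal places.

-7.003

Mean z̄ = (57.7 + 62.2 + 52.5 + 67.2 + 64.9 + 60.4 + 59.0 + 67.0)/8 = 61.3625
Σ_{t=1}^{7}(z_t−z̄)(z_{t+1}−z̄) = -56.0239
γ_1 = -56.0239 / 8 = -7.003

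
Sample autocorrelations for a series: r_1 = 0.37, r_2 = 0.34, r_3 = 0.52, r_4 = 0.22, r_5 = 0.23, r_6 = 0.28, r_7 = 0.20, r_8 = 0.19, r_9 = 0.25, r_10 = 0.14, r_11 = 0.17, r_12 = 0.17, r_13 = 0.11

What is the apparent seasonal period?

3

The largest autocorrelation is r_3 = 0.52; the remaining lags stay at or below 0.37. The elevated value at lag 1 (0.37), dropping to 0.34 at lag 2, reflects decaying short-term dependence rather than seasonality.
The dominant spike at lag 3 indicates a seasonal period of 3.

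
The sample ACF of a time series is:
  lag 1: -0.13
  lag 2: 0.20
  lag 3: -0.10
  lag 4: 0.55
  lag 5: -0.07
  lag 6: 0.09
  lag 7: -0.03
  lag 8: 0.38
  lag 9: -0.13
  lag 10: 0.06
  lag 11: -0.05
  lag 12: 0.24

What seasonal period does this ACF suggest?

4

The largest autocorrelation is r_4 = 0.55, with weaker echoes at lags 8 (0.38) and 12 (0.24); the remaining lags stay at or below 0.20.
The dominant spike at lag 4 indicates a seasonal period of 4.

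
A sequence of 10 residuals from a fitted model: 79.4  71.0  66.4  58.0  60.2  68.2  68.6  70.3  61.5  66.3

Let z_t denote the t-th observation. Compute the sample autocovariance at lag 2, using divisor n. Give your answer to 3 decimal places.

Mean z̄ = (79.4 + 71.0 + 66.4 + 58.0 + 60.2 + 68.2 + 68.6 + 70.3 + 61.5 + 66.3)/10 = 66.9900
Σ_{t=1}^{8}(z_t−z̄)(z_{t+2}−z̄) = -68.2932
γ_2 = -68.2932 / 10 = -6.829

-6.829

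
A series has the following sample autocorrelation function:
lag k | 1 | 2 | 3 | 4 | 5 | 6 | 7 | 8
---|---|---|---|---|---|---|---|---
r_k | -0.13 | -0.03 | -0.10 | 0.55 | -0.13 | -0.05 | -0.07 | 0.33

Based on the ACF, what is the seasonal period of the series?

4

The largest autocorrelation is r_4 = 0.55, with a weaker echo at lag 8 (0.33); the remaining lags stay at or below -0.03.
The dominant spike at lag 4 indicates a seasonal period of 4.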